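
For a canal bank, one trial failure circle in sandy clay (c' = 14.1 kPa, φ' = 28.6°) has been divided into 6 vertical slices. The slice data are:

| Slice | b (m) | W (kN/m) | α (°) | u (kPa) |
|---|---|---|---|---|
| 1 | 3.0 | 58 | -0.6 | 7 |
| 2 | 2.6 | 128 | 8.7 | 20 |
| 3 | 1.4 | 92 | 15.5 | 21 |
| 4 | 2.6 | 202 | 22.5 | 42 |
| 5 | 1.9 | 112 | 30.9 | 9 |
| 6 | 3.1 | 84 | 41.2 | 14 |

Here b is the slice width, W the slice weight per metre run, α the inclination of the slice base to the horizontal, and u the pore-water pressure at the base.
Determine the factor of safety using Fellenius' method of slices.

FS = 1.73

Ordinary method of slices: FS = Σ[c'·Δl_i + (W_i cosα_i − u_i·Δl_i)·tanφ'] / Σ W_i sinα_i, with Δl_i = b_i / cosα_i.
Slice 1: Δl = 3.0/cos(-0.6°) = 3.000 m; N'_1 = 58·cos(-0.6°) − 7·3.000 = 37.0; c'Δl = 42.30; W sinα = -0.6
Slice 2: Δl = 2.6/cos8.7° = 2.630 m; N'_2 = 128·cos8.7° − 20·2.630 = 73.9; c'Δl = 37.09; W sinα = 19.4
Slice 3: Δl = 1.4/cos15.5° = 1.453 m; N'_3 = 92·cos15.5° − 21·1.453 = 58.1; c'Δl = 20.49; W sinα = 24.6
Slice 4: Δl = 2.6/cos22.5° = 2.814 m; N'_4 = 202·cos22.5° − 42·2.814 = 68.4; c'Δl = 39.68; W sinα = 77.3
Slice 5: Δl = 1.9/cos30.9° = 2.214 m; N'_5 = 112·cos30.9° − 9·2.214 = 76.2; c'Δl = 31.22; W sinα = 57.5
Slice 6: Δl = 3.1/cos41.2° = 4.120 m; N'_6 = 84·cos41.2° − 14·4.120 = 5.5; c'Δl = 58.09; W sinα = 55.3
Σc'Δl = 228.9 kN/m; ΣN' = 319.2 kN/m; ΣW sinα = 233.5 kN/m
Resisting = 228.9 + 319.2·tan28.6° = 228.9 + 174.0 = 402.9 kN/m
FS = 402.9 / 233.5 = 1.726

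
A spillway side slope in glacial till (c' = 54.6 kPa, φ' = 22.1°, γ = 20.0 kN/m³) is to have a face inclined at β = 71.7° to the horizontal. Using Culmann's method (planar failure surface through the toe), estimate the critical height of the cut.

H_c = 27.30 m

Culmann's analysis gives the critical failure plane at α_cr = (β + φ')/2 = (71.7 + 22.1)/2 = 46.9°, and the critical height
H_c = (4c'/γ) · sinβ cosφ' / [1 − cos(β − φ')]
    = (4·54.6/20.0) · sin71.7°·cos22.1° / [1 − cos(49.6°)]
    = 10.920 · 0.9494·0.9265 / [1 − 0.6481]
    = 10.920 · 0.8797 / 0.3519
    = 27.30 m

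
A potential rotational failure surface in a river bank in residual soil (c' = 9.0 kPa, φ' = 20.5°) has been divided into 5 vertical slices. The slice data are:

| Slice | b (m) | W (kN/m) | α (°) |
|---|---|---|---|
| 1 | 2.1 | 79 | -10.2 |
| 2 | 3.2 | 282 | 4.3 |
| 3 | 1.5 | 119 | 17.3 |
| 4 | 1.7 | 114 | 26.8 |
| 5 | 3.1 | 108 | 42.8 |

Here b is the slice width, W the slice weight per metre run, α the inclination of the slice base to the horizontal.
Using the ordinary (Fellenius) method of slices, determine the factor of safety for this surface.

Ordinary method of slices: FS = Σ[c'·Δl_i + (W_i cosα_i)·tanφ'] / Σ W_i sinα_i, with Δl_i = b_i / cosα_i.
Slice 1: Δl = 2.1/cos(-10.2°) = 2.134 m; N'_1 = 79·cos(-10.2°) = 77.8; c'Δl = 19.20; W sinα = -14.0
Slice 2: Δl = 3.2/cos4.3° = 3.209 m; N'_2 = 282·cos4.3° = 281.2; c'Δl = 28.88; W sinα = 21.1
Slice 3: Δl = 1.5/cos17.3° = 1.571 m; N'_3 = 119·cos17.3° = 113.6; c'Δl = 14.14; W sinα = 35.4
Slice 4: Δl = 1.7/cos26.8° = 1.905 m; N'_4 = 114·cos26.8° = 101.8; c'Δl = 17.14; W sinα = 51.4
Slice 5: Δl = 3.1/cos42.8° = 4.225 m; N'_5 = 108·cos42.8° = 79.2; c'Δl = 38.02; W sinα = 73.4
Σc'Δl = 117.4 kN/m; ΣN' = 653.6 kN/m; ΣW sinα = 167.3 kN/m
Resisting = 117.4 + 653.6·tan20.5° = 117.4 + 244.4 = 361.8 kN/m
FS = 361.8 / 167.3 = 2.162

FS = 2.16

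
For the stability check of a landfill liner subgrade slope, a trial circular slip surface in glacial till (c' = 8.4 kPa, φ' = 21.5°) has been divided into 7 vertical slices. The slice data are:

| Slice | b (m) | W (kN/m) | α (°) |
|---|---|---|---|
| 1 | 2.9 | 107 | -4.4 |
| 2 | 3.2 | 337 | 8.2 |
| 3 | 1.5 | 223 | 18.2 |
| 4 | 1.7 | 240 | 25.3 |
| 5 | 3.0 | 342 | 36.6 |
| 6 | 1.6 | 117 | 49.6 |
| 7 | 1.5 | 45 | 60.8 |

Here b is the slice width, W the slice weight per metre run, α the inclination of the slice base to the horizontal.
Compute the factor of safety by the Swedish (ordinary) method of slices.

Ordinary method of slices: FS = Σ[c'·Δl_i + (W_i cosα_i)·tanφ'] / Σ W_i sinα_i, with Δl_i = b_i / cosα_i.
Slice 1: Δl = 2.9/cos(-4.4°) = 2.909 m; N'_1 = 107·cos(-4.4°) = 106.7; c'Δl = 24.43; W sinα = -8.2
Slice 2: Δl = 3.2/cos8.2° = 3.233 m; N'_2 = 337·cos8.2° = 333.6; c'Δl = 27.16; W sinα = 48.1
Slice 3: Δl = 1.5/cos18.2° = 1.579 m; N'_3 = 223·cos18.2° = 211.8; c'Δl = 13.26; W sinα = 69.7
Slice 4: Δl = 1.7/cos25.3° = 1.880 m; N'_4 = 240·cos25.3° = 217.0; c'Δl = 15.80; W sinα = 102.6
Slice 5: Δl = 3.0/cos36.6° = 3.737 m; N'_5 = 342·cos36.6° = 274.6; c'Δl = 31.39; W sinα = 203.9
Slice 6: Δl = 1.6/cos49.6° = 2.469 m; N'_6 = 117·cos49.6° = 75.8; c'Δl = 20.74; W sinα = 89.1
Slice 7: Δl = 1.5/cos60.8° = 3.075 m; N'_7 = 45·cos60.8° = 22.0; c'Δl = 25.83; W sinα = 39.3
Σc'Δl = 158.6 kN/m; ΣN' = 1241.4 kN/m; ΣW sinα = 544.4 kN/m
Resisting = 158.6 + 1241.4·tan21.5° = 158.6 + 489.0 = 647.6 kN/m
FS = 647.6 / 544.4 = 1.190

FS = 1.19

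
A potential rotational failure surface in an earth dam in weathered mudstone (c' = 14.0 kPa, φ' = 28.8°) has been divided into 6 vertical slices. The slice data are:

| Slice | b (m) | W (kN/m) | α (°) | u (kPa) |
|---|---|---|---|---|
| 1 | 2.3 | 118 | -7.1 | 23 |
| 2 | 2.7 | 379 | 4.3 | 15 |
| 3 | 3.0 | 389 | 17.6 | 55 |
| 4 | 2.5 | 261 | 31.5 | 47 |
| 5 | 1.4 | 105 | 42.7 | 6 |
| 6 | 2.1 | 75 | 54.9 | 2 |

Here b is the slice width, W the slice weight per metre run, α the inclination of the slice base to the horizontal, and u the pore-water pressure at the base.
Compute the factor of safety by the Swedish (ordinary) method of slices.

Ordinary method of slices: FS = Σ[c'·Δl_i + (W_i cosα_i − u_i·Δl_i)·tanφ'] / Σ W_i sinα_i, with Δl_i = b_i / cosα_i.
Slice 1: Δl = 2.3/cos(-7.1°) = 2.318 m; N'_1 = 118·cos(-7.1°) − 23·2.318 = 63.8; c'Δl = 32.45; W sinα = -14.6
Slice 2: Δl = 2.7/cos4.3° = 2.708 m; N'_2 = 379·cos4.3° − 15·2.708 = 337.3; c'Δl = 37.91; W sinα = 28.4
Slice 3: Δl = 3.0/cos17.6° = 3.147 m; N'_3 = 389·cos17.6° − 55·3.147 = 197.7; c'Δl = 44.06; W sinα = 117.6
Slice 4: Δl = 2.5/cos31.5° = 2.932 m; N'_4 = 261·cos31.5° − 47·2.932 = 84.7; c'Δl = 41.05; W sinα = 136.4
Slice 5: Δl = 1.4/cos42.7° = 1.905 m; N'_5 = 105·cos42.7° − 6·1.905 = 65.7; c'Δl = 26.67; W sinα = 71.2
Slice 6: Δl = 2.1/cos54.9° = 3.652 m; N'_6 = 75·cos54.9° − 2·3.652 = 35.8; c'Δl = 51.13; W sinα = 61.4
Σc'Δl = 233.3 kN/m; ΣN' = 785.1 kN/m; ΣW sinα = 400.4 kN/m
Resisting = 233.3 + 785.1·tan28.8° = 233.3 + 431.6 = 664.9 kN/m
FS = 664.9 / 400.4 = 1.661

FS = 1.66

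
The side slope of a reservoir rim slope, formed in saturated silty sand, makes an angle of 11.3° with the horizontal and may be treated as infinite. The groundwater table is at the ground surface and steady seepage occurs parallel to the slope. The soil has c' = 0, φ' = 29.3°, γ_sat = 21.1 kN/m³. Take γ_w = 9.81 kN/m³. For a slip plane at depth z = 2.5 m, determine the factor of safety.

FS = 1.50

With seepage parallel to the slope and the water table at the surface, the effective normal stress on the slip plane uses the buoyant unit weight γ' = γ_sat − γ_w while the driving shear stress uses γ_sat:
FS = [c' + γ' z cos²β tanφ'] / [γ_sat z sinβ cosβ]
(For c' = 0 this reduces to FS = (γ'/γ_sat)·tanφ'/tanβ.)
γ' = 21.1 − 9.81 = 11.29 kN/m³
Numerator = 0.0 + 11.29·2.5·cos²11.3°·tan29.3° = 0.0 + 11.29·2.5·0.9616·0.5612 = 15.231 kPa
Denominator = 21.1·2.5·sin11.3°·cos11.3° = 21.1·2.5·0.1959·0.9806 = 10.136 kPa
FS = 15.231 / 10.136 = 1.503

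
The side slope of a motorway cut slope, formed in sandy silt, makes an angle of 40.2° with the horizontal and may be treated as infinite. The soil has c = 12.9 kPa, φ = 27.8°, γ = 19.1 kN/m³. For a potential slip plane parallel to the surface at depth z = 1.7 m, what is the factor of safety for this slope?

FS = 1.43

For an infinite slope with a slip plane parallel to the surface (no pore pressure): FS = [c + γz cos²β tanφ] / [γz sinβ cosβ].
γz = 19.1·1.7 = 32.47 kN/m²
Numerator = 12.9 + 32.47·cos²40.2°·tan27.8° = 12.9 + 32.47·0.5834·0.5272 = 22.887 kPa
Denominator = 32.47·sin40.2°·cos40.2° = 32.47·0.6455·0.7638 = 16.008 kPa
FS = 22.887 / 16.008 = 1.430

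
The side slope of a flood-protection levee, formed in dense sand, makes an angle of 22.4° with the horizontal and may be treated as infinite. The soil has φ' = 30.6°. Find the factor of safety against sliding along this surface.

For a dry cohesionless infinite slope the factor of safety is FS = tanφ' / tanβ.
FS = tan30.6° / tan22.4° = 0.5914 / 0.4122 = 1.435

FS = 1.43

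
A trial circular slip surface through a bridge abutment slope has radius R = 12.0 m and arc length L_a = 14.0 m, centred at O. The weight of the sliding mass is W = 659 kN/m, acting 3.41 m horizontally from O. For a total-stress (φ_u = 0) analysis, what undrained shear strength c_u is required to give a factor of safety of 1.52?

FS = c_u·L_a·R / (W·d), so c_u = FS·W·d / (L_a·R).
c_u = 1.52·659·3.41 / (14.00·12.0) = 3415.7 / 168.00 = 20.33 kPa

c_u = 20.3 kPa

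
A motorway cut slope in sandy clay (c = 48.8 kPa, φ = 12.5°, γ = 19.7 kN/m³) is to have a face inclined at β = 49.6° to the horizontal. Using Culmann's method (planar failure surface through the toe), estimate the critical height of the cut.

Culmann's analysis gives the critical failure plane at α_cr = (β + φ)/2 = (49.6 + 12.5)/2 = 31.1°, and the critical height
H_c = (4c/γ) · sinβ cosφ / [1 − cos(β − φ)]
    = (4·48.8/19.7) · sin49.6°·cos12.5° / [1 − cos(37.1°)]
    = 9.909 · 0.7615·0.9763 / [1 − 0.7976]
    = 9.909 · 0.7435 / 0.2024
    = 36.40 m

H_c = 36.40 m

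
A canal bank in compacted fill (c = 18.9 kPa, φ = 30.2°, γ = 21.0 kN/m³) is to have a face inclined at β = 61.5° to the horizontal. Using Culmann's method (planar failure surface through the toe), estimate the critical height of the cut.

H_c = 18.79 m

Culmann's analysis gives the critical failure plane at α_cr = (β + φ)/2 = (61.5 + 30.2)/2 = 45.9°, and the critical height
H_c = (4c/γ) · sinβ cosφ / [1 − cos(β − φ)]
    = (4·18.9/21.0) · sin61.5°·cos30.2° / [1 − cos(31.3°)]
    = 3.600 · 0.8788·0.8643 / [1 − 0.8545]
    = 3.600 · 0.7595 / 0.1455
    = 18.79 m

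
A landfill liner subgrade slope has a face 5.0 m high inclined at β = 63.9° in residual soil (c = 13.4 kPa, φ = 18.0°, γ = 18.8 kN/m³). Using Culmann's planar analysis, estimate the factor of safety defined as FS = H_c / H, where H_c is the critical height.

H_c = (4c/γ) · sinβ cosφ / [1 − cos(β − φ)]
    = (4·13.4/18.8) · sin63.9°·cos18.0° / [1 − cos45.9°]
    = 2.851 · 0.8541 / 0.3041 = 8.01 m
FS = H_c / H = 8.01 / 5.0 = 1.602

FS = 1.60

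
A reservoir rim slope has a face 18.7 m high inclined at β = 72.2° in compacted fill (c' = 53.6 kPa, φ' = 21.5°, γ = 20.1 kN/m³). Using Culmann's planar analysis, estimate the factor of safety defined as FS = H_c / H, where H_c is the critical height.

FS = 1.38

H_c = (4c'/γ) · sinβ cosφ' / [1 − cos(β − φ')]
    = (4·53.6/20.1) · sin72.2°·cos21.5° / [1 − cos50.7°]
    = 10.667 · 0.8859 / 0.3666 = 25.77 m
FS = H_c / H = 25.77 / 18.7 = 1.378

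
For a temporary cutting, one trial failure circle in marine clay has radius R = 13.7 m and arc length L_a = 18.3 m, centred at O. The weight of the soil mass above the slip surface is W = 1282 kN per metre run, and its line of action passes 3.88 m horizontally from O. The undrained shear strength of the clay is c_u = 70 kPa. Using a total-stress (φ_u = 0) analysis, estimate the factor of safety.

Taking moments about the centre O, the resisting moment is provided by the undrained shear strength acting along the arc:
M_R = c_u·L_a·R = 70·18.30·13.7 = 17549.7 kN·m/m
M_D = W·d = 1282·3.88 = 4974.2 kN·m/m
FS = M_R / M_D = 17549.7 / 4974.2 = 3.528

FS = 3.53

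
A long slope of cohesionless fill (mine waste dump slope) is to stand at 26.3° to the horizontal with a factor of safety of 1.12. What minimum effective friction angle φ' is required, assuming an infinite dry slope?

φ' = 29.0°

FS = tanφ'/tanβ ⇒ tanφ' = FS · tanβ = 1.12 · tan26.3° = 0.5535
φ' = arctan(0.5535) = 28.97°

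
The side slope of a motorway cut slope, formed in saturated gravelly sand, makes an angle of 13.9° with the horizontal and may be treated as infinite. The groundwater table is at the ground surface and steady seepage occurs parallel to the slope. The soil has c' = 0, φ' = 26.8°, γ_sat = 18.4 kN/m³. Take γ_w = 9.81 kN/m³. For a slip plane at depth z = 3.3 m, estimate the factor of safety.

With seepage parallel to the slope and the water table at the surface, the effective normal stress on the slip plane uses the buoyant unit weight γ' = γ_sat − γ_w while the driving shear stress uses γ_sat:
FS = [c' + γ' z cos²β tanφ'] / [γ_sat z sinβ cosβ]
(For c' = 0 this reduces to FS = (γ'/γ_sat)·tanφ'/tanβ.)
γ' = 18.4 − 9.81 = 8.59 kN/m³
Numerator = 0.0 + 8.59·3.3·cos²13.9°·tan26.8° = 0.0 + 8.59·3.3·0.9423·0.5051 = 13.493 kPa
Denominator = 18.4·3.3·sin13.9°·cos13.9° = 18.4·3.3·0.2402·0.9707 = 14.159 kPa
FS = 13.493 / 14.159 = 0.953

FS = 0.95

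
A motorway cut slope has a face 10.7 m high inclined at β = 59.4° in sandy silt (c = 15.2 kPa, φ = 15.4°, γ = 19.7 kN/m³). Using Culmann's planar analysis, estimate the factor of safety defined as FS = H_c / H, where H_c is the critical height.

H_c = (4c/γ) · sinβ cosφ / [1 − cos(β − φ)]
    = (4·15.2/19.7) · sin59.4°·cos15.4° / [1 − cos44.0°]
    = 3.086 · 0.8298 / 0.2807 = 9.13 m
FS = H_c / H = 9.13 / 10.7 = 0.853

FS = 0.85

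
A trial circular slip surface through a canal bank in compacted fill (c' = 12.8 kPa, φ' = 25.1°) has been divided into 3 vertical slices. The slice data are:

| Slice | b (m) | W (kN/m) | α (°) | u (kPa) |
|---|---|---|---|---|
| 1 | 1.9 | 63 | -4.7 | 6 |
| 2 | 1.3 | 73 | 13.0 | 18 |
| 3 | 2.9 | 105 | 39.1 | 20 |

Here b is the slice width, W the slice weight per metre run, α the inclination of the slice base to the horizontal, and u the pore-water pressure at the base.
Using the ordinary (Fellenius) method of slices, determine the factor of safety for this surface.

FS = 1.79

Ordinary method of slices: FS = Σ[c'·Δl_i + (W_i cosα_i − u_i·Δl_i)·tanφ'] / Σ W_i sinα_i, with Δl_i = b_i / cosα_i.
Slice 1: Δl = 1.9/cos(-4.7°) = 1.906 m; N'_1 = 63·cos(-4.7°) − 6·1.906 = 51.3; c'Δl = 24.40; W sinα = -5.2
Slice 2: Δl = 1.3/cos13.0° = 1.334 m; N'_2 = 73·cos13.0° − 18·1.334 = 47.1; c'Δl = 17.08; W sinα = 16.4
Slice 3: Δl = 2.9/cos39.1° = 3.737 m; N'_3 = 105·cos39.1° − 20·3.737 = 6.7; c'Δl = 47.83; W sinα = 66.2
Σc'Δl = 89.3 kN/m; ΣN' = 105.2 kN/m; ΣW sinα = 77.5 kN/m
Resisting = 89.3 + 105.2·tan25.1° = 89.3 + 49.3 = 138.6 kN/m
FS = 138.6 / 77.5 = 1.789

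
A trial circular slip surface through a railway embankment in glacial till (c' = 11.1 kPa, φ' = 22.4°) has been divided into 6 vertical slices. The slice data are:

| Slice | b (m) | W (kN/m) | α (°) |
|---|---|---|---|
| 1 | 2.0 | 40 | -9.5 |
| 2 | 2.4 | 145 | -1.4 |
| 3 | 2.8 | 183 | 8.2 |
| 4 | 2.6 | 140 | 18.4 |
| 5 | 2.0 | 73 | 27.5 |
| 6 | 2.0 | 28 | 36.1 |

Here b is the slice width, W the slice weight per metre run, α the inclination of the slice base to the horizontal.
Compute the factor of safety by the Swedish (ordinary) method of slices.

FS = 3.67

Ordinary method of slices: FS = Σ[c'·Δl_i + (W_i cosα_i)·tanφ'] / Σ W_i sinα_i, with Δl_i = b_i / cosα_i.
Slice 1: Δl = 2.0/cos(-9.5°) = 2.028 m; N'_1 = 40·cos(-9.5°) = 39.5; c'Δl = 22.51; W sinα = -6.6
Slice 2: Δl = 2.4/cos(-1.4°) = 2.401 m; N'_2 = 145·cos(-1.4°) = 145.0; c'Δl = 26.65; W sinα = -3.5
Slice 3: Δl = 2.8/cos8.2° = 2.829 m; N'_3 = 183·cos8.2° = 181.1; c'Δl = 31.40; W sinα = 26.1
Slice 4: Δl = 2.6/cos18.4° = 2.740 m; N'_4 = 140·cos18.4° = 132.8; c'Δl = 30.41; W sinα = 44.2
Slice 5: Δl = 2.0/cos27.5° = 2.255 m; N'_5 = 73·cos27.5° = 64.8; c'Δl = 25.03; W sinα = 33.7
Slice 6: Δl = 2.0/cos36.1° = 2.475 m; N'_6 = 28·cos36.1° = 22.6; c'Δl = 27.48; W sinα = 16.5
Σc'Δl = 163.5 kN/m; ΣN' = 585.8 kN/m; ΣW sinα = 110.4 kN/m
Resisting = 163.5 + 585.8·tan22.4° = 163.5 + 241.4 = 404.9 kN/m
FS = 404.9 / 110.4 = 3.669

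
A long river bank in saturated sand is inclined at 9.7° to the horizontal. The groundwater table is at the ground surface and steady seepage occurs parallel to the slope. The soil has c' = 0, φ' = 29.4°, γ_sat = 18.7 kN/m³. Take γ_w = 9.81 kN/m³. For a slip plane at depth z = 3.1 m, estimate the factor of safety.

With seepage parallel to the slope and the water table at the surface, the effective normal stress on the slip plane uses the buoyant unit weight γ' = γ_sat − γ_w while the driving shear stress uses γ_sat:
FS = [c' + γ' z cos²β tanφ'] / [γ_sat z sinβ cosβ]
(For c' = 0 this reduces to FS = (γ'/γ_sat)·tanφ'/tanβ.)
γ' = 18.7 − 9.81 = 8.89 kN/m³
Numerator = 0.0 + 8.89·3.1·cos²9.7°·tan29.4° = 0.0 + 8.89·3.1·0.9716·0.5635 = 15.088 kPa
Denominator = 18.7·3.1·sin9.7°·cos9.7° = 18.7·3.1·0.1685·0.9857 = 9.628 kPa
FS = 15.088 / 9.628 = 1.567

FS = 1.57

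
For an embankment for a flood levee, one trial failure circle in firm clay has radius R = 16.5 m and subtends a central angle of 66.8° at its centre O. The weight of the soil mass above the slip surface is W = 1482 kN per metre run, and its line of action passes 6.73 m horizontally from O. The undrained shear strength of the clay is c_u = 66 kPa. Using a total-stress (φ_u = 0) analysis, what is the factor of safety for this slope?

FS = 2.10

Taking moments about the centre O, the resisting moment is provided by the undrained shear strength acting along the arc:
Arc length L_a = R·θ = 16.5·(66.8°·π/180) = 16.5·1.1659 = 19.24 m
M_R = c_u·L_a·R = 66·19.24·16.5 = 20949.1 kN·m/m
M_D = W·d = 1482·6.73 = 9973.9 kN·m/m
FS = M_R / M_D = 20949.1 / 9973.9 = 2.100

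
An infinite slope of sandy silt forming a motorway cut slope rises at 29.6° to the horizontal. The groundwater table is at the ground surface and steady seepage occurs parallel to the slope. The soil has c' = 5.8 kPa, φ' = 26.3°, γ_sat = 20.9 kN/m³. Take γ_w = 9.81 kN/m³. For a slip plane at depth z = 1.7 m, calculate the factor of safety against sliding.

With seepage parallel to the slope and the water table at the surface, the effective normal stress on the slip plane uses the buoyant unit weight γ' = γ_sat − γ_w while the driving shear stress uses γ_sat:
FS = [c' + γ' z cos²β tanφ'] / [γ_sat z sinβ cosβ]
γ' = 20.9 − 9.81 = 11.09 kN/m³
Numerator = 5.8 + 11.09·1.7·cos²29.6°·tan26.3° = 5.8 + 11.09·1.7·0.7560·0.4942 = 12.844 kPa
Denominator = 20.9·1.7·sin29.6°·cos29.6° = 20.9·1.7·0.4939·0.8695 = 15.259 kPa
FS = 12.844 / 15.259 = 0.842

FS = 0.84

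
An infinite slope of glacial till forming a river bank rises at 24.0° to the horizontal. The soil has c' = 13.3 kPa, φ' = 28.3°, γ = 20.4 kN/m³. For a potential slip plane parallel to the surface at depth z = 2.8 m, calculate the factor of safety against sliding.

FS = 1.84

For an infinite slope with a slip plane parallel to the surface (no pore pressure): FS = [c' + γz cos²β tanφ'] / [γz sinβ cosβ].
γz = 20.4·2.8 = 57.12 kN/m²
Numerator = 13.3 + 57.12·cos²24.0°·tan28.3° = 13.3 + 57.12·0.8346·0.5384 = 38.968 kPa
Denominator = 57.12·sin24.0°·cos24.0° = 57.12·0.4067·0.9135 = 21.224 kPa
FS = 38.968 / 21.224 = 1.836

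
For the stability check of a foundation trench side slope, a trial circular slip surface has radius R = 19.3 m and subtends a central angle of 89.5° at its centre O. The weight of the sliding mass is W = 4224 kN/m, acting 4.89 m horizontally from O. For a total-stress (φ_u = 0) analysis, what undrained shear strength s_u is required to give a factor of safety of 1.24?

s_u = 44.0 kPa

FS = s_u·L_a·R / (W·d), so s_u = FS·W·d / (L_a·R).
Arc length L_a = R·θ = 19.3·(89.5°·π/180) = 19.3·1.5621 = 30.15 m
s_u = 1.24·4224·4.89 / (30.15·19.3) = 25612.6 / 581.86 = 44.02 kPa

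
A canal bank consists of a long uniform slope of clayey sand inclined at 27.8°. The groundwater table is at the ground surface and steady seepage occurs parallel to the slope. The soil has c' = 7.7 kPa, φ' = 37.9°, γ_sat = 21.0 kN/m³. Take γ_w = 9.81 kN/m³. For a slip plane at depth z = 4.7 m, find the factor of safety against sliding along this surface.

With seepage parallel to the slope and the water table at the surface, the effective normal stress on the slip plane uses the buoyant unit weight γ' = γ_sat − γ_w while the driving shear stress uses γ_sat:
FS = [c' + γ' z cos²β tanφ'] / [γ_sat z sinβ cosβ]
γ' = 21.0 − 9.81 = 11.19 kN/m³
Numerator = 7.7 + 11.19·4.7·cos²27.8°·tan37.9° = 7.7 + 11.19·4.7·0.7825·0.7785 = 39.737 kPa
Denominator = 21.0·4.7·sin27.8°·cos27.8° = 21.0·4.7·0.4664·0.8846 = 40.719 kPa
FS = 39.737 / 40.719 = 0.976

FS = 0.98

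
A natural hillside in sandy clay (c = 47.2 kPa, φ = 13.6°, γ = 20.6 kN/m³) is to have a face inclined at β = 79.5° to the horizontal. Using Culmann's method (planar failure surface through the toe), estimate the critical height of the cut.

H_c = 14.80 m

Culmann's analysis gives the critical failure plane at α_cr = (β + φ)/2 = (79.5 + 13.6)/2 = 46.5°, and the critical height
H_c = (4c/γ) · sinβ cosφ / [1 − cos(β − φ)]
    = (4·47.2/20.6) · sin79.5°·cos13.6° / [1 − cos(65.9°)]
    = 9.165 · 0.9833·0.9720 / [1 − 0.4083]
    = 9.165 · 0.9557 / 0.5917
    = 14.80 m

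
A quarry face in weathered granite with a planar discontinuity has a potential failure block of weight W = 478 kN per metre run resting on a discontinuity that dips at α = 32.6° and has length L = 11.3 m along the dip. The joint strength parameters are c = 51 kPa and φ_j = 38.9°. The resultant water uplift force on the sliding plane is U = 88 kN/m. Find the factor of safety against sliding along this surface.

FS = 3.22

Resolving the block weight along and normal to the plane and applying the Mohr–Coulomb strength on the joint:
N' = W cosα − U = 478·cos32.6° − 88 = 314.7 kN/m
Driving force T = W sinα = 478·sin32.6° = 257.5 kN/m
Resisting force R = c·L + N'·tanφ_j = 51·11.3 + 314.7·tan38.9° = 576.3 + 253.9 = 830.2 kN/m
FS = R / T = 830.2 / 257.5 = 3.224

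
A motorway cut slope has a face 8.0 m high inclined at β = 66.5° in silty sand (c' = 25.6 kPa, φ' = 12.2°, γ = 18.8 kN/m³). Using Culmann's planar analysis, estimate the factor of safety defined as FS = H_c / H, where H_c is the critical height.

H_c = (4c'/γ) · sinβ cosφ' / [1 − cos(β − φ')]
    = (4·25.6/18.8) · sin66.5°·cos12.2° / [1 − cos54.3°]
    = 5.447 · 0.8963 / 0.4165 = 11.72 m
FS = H_c / H = 11.72 / 8.0 = 1.465

FS = 1.47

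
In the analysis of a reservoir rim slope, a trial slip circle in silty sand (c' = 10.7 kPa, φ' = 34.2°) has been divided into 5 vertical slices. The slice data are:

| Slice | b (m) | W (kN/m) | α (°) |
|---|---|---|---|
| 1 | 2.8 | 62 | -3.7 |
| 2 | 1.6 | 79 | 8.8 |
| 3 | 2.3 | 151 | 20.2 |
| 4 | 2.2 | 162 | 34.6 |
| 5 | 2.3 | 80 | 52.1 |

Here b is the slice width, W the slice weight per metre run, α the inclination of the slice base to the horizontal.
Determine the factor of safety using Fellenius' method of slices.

Ordinary method of slices: FS = Σ[c'·Δl_i + (W_i cosα_i)·tanφ'] / Σ W_i sinα_i, with Δl_i = b_i / cosα_i.
Slice 1: Δl = 2.8/cos(-3.7°) = 2.806 m; N'_1 = 62·cos(-3.7°) = 61.9; c'Δl = 30.02; W sinα = -4.0
Slice 2: Δl = 1.6/cos8.8° = 1.619 m; N'_2 = 79·cos8.8° = 78.1; c'Δl = 17.32; W sinα = 12.1
Slice 3: Δl = 2.3/cos20.2° = 2.451 m; N'_3 = 151·cos20.2° = 141.7; c'Δl = 26.22; W sinα = 52.1
Slice 4: Δl = 2.2/cos34.6° = 2.673 m; N'_4 = 162·cos34.6° = 133.3; c'Δl = 28.60; W sinα = 92.0
Slice 5: Δl = 2.3/cos52.1° = 3.744 m; N'_5 = 80·cos52.1° = 49.1; c'Δl = 40.06; W sinα = 63.1
Σc'Δl = 142.2 kN/m; ΣN' = 464.1 kN/m; ΣW sinα = 215.3 kN/m
Resisting = 142.2 + 464.1·tan34.2° = 142.2 + 315.4 = 457.7 kN/m
FS = 457.7 / 215.3 = 2.125

FS = 2.13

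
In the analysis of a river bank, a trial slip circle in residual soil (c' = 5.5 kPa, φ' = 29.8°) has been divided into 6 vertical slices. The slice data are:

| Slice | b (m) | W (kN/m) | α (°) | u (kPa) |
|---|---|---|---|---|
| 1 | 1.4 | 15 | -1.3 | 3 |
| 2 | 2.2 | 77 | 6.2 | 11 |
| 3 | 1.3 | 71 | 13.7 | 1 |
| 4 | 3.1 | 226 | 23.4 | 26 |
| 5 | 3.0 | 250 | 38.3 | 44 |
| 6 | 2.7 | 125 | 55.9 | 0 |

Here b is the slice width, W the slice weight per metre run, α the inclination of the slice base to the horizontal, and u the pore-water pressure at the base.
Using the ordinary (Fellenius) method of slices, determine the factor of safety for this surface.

FS = 0.78

Ordinary method of slices: FS = Σ[c'·Δl_i + (W_i cosα_i − u_i·Δl_i)·tanφ'] / Σ W_i sinα_i, with Δl_i = b_i / cosα_i.
Slice 1: Δl = 1.4/cos(-1.3°) = 1.400 m; N'_1 = 15·cos(-1.3°) − 3·1.400 = 10.8; c'Δl = 7.70; W sinα = -0.3
Slice 2: Δl = 2.2/cos6.2° = 2.213 m; N'_2 = 77·cos6.2° − 11·2.213 = 52.2; c'Δl = 12.17; W sinα = 8.3
Slice 3: Δl = 1.3/cos13.7° = 1.338 m; N'_3 = 71·cos13.7° − 1·1.338 = 67.6; c'Δl = 7.36; W sinα = 16.8
Slice 4: Δl = 3.1/cos23.4° = 3.378 m; N'_4 = 226·cos23.4° − 26·3.378 = 119.6; c'Δl = 18.58; W sinα = 89.8
Slice 5: Δl = 3.0/cos38.3° = 3.823 m; N'_5 = 250·cos38.3° − 44·3.823 = 28.0; c'Δl = 21.03; W sinα = 154.9
Slice 6: Δl = 2.7/cos55.9° = 4.816 m; N'_6 = 125·cos55.9° − 0·4.816 = 70.1; c'Δl = 26.49; W sinα = 103.5
Σc'Δl = 93.3 kN/m; ΣN' = 348.3 kN/m; ΣW sinα = 373.0 kN/m
Resisting = 93.3 + 348.3·tan29.8° = 93.3 + 199.5 = 292.8 kN/m
FS = 292.8 / 373.0 = 0.785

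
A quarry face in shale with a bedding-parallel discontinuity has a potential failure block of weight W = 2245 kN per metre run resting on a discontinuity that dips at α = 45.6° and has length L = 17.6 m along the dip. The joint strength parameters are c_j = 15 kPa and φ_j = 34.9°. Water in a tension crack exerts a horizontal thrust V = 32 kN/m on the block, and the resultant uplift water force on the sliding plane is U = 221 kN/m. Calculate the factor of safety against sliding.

FS = 0.73

Resolving the block weight along and normal to the plane and applying the Mohr–Coulomb strength on the joint:
N' = W cosα − U − V sinα = 2245·cos45.6° − 221 − 32·sin45.6° = 1326.9 kN/m
Driving force T = W sinα + V cosα = 2245·sin45.6° + 32·cos45.6° = 1626.4 kN/m
Resisting force R = c_j·L + N'·tanφ_j = 15·17.6 + 1326.9·tan34.9° = 264.0 + 925.6 = 1189.6 kN/m
FS = R / T = 1189.6 / 1626.4 = 0.731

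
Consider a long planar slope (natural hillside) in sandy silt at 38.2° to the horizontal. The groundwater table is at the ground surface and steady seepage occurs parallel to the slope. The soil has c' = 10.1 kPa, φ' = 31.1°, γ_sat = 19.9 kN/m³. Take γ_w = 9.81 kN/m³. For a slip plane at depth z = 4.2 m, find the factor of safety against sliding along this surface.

FS = 0.64

With seepage parallel to the slope and the water table at the surface, the effective normal stress on the slip plane uses the buoyant unit weight γ' = γ_sat − γ_w while the driving shear stress uses γ_sat:
FS = [c' + γ' z cos²β tanφ'] / [γ_sat z sinβ cosβ]
γ' = 19.9 − 9.81 = 10.09 kN/m³
Numerator = 10.1 + 10.09·4.2·cos²38.2°·tan31.1° = 10.1 + 10.09·4.2·0.6176·0.6032 = 25.888 kPa
Denominator = 19.9·4.2·sin38.2°·cos38.2° = 19.9·4.2·0.6184·0.7859 = 40.618 kPa
FS = 25.888 / 40.618 = 0.637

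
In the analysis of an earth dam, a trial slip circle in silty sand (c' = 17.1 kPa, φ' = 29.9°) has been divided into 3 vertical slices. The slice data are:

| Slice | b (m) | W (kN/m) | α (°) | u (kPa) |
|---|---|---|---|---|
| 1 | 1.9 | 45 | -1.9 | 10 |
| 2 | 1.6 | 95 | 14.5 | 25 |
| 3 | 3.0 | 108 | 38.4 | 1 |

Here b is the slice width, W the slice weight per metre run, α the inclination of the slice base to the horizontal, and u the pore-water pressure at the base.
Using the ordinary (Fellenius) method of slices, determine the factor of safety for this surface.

Ordinary method of slices: FS = Σ[c'·Δl_i + (W_i cosα_i − u_i·Δl_i)·tanφ'] / Σ W_i sinα_i, with Δl_i = b_i / cosα_i.
Slice 1: Δl = 1.9/cos(-1.9°) = 1.901 m; N'_1 = 45·cos(-1.9°) − 10·1.901 = 26.0; c'Δl = 32.51; W sinα = -1.5
Slice 2: Δl = 1.6/cos14.5° = 1.653 m; N'_2 = 95·cos14.5° − 25·1.653 = 50.7; c'Δl = 28.26; W sinα = 23.8
Slice 3: Δl = 3.0/cos38.4° = 3.828 m; N'_3 = 108·cos38.4° − 1·3.828 = 80.8; c'Δl = 65.46; W sinα = 67.1
Σc'Δl = 126.2 kN/m; ΣN' = 157.4 kN/m; ΣW sinα = 89.4 kN/m
Resisting = 126.2 + 157.4·tan29.9° = 126.2 + 90.5 = 216.8 kN/m
FS = 216.8 / 89.4 = 2.425

FS = 2.43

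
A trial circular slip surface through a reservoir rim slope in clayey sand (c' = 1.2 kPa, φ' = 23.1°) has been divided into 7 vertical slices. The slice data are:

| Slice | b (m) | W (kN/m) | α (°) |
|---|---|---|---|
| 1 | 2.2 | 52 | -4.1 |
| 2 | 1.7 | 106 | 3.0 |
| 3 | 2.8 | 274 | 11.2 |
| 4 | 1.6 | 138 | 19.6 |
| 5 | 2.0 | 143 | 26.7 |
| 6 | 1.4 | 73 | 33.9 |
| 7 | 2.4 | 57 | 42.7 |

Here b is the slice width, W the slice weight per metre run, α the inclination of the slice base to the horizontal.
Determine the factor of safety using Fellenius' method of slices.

Ordinary method of slices: FS = Σ[c'·Δl_i + (W_i cosα_i)·tanφ'] / Σ W_i sinα_i, with Δl_i = b_i / cosα_i.
Slice 1: Δl = 2.2/cos(-4.1°) = 2.206 m; N'_1 = 52·cos(-4.1°) = 51.9; c'Δl = 2.65; W sinα = -3.7
Slice 2: Δl = 1.7/cos3.0° = 1.702 m; N'_2 = 106·cos3.0° = 105.9; c'Δl = 2.04; W sinα = 5.5
Slice 3: Δl = 2.8/cos11.2° = 2.854 m; N'_3 = 274·cos11.2° = 268.8; c'Δl = 3.43; W sinα = 53.2
Slice 4: Δl = 1.6/cos19.6° = 1.698 m; N'_4 = 138·cos19.6° = 130.0; c'Δl = 2.04; W sinα = 46.3
Slice 5: Δl = 2.0/cos26.7° = 2.239 m; N'_5 = 143·cos26.7° = 127.8; c'Δl = 2.69; W sinα = 64.3
Slice 6: Δl = 1.4/cos33.9° = 1.687 m; N'_6 = 73·cos33.9° = 60.6; c'Δl = 2.02; W sinα = 40.7
Slice 7: Δl = 2.4/cos42.7° = 3.266 m; N'_7 = 57·cos42.7° = 41.9; c'Δl = 3.92; W sinα = 38.7
Σc'Δl = 18.8 kN/m; ΣN' = 786.7 kN/m; ΣW sinα = 245.0 kN/m
Resisting = 18.8 + 786.7·tan23.1° = 18.8 + 335.6 = 354.4 kN/m
FS = 354.4 / 245.0 = 1.447

FS = 1.45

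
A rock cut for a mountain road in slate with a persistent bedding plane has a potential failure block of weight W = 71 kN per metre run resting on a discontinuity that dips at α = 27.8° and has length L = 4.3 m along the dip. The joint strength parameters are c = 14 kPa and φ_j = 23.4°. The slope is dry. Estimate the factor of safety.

Resolving the block weight along and normal to the plane and applying the Mohr–Coulomb strength on the joint:
N' = W cosα = 71·cos27.8° = 62.8 kN/m
Driving force T = W sinα = 71·sin27.8° = 33.1 kN/m
Resisting force R = c·L + N'·tanφ_j = 14·4.3 + 62.8·tan23.4° = 60.2 + 27.2 = 87.4 kN/m
FS = R / T = 87.4 / 33.1 = 2.639

FS = 2.64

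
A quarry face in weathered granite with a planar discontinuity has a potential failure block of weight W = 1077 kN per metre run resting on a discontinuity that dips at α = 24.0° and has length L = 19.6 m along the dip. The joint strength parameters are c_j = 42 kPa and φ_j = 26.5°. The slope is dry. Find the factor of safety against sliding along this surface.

Resolving the block weight along and normal to the plane and applying the Mohr–Coulomb strength on the joint:
N' = W cosα = 1077·cos24.0° = 983.9 kN/m
Driving force T = W sinα = 1077·sin24.0° = 438.1 kN/m
Resisting force R = c_j·L + N'·tanφ_j = 42·19.6 + 983.9·tan26.5° = 823.2 + 490.5 = 1313.7 kN/m
FS = R / T = 1313.7 / 438.1 = 2.999

FS = 3.00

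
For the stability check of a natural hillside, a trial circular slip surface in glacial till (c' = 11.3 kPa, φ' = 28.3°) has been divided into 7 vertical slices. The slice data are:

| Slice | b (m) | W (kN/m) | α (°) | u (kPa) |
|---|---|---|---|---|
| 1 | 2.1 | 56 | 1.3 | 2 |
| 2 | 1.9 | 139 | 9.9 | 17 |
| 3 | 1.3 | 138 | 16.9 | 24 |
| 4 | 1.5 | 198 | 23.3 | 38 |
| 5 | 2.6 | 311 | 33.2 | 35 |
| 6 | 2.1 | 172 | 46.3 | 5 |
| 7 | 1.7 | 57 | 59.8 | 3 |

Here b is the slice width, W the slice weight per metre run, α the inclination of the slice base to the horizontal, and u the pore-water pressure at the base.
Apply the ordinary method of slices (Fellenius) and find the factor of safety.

FS = 1.10

Ordinary method of slices: FS = Σ[c'·Δl_i + (W_i cosα_i − u_i·Δl_i)·tanφ'] / Σ W_i sinα_i, with Δl_i = b_i / cosα_i.
Slice 1: Δl = 2.1/cos1.3° = 2.101 m; N'_1 = 56·cos1.3° − 2·2.101 = 51.8; c'Δl = 23.74; W sinα = 1.3
Slice 2: Δl = 1.9/cos9.9° = 1.929 m; N'_2 = 139·cos9.9° − 17·1.929 = 104.1; c'Δl = 21.79; W sinα = 23.9
Slice 3: Δl = 1.3/cos16.9° = 1.359 m; N'_3 = 138·cos16.9° − 24·1.359 = 99.4; c'Δl = 15.35; W sinα = 40.1
Slice 4: Δl = 1.5/cos23.3° = 1.633 m; N'_4 = 198·cos23.3° − 38·1.633 = 119.8; c'Δl = 18.46; W sinα = 78.3
Slice 5: Δl = 2.6/cos33.2° = 3.107 m; N'_5 = 311·cos33.2° − 35·3.107 = 151.5; c'Δl = 35.11; W sinα = 170.3
Slice 6: Δl = 2.1/cos46.3° = 3.040 m; N'_6 = 172·cos46.3° − 5·3.040 = 103.6; c'Δl = 34.35; W sinα = 124.4
Slice 7: Δl = 1.7/cos59.8° = 3.380 m; N'_7 = 57·cos59.8° − 3·3.380 = 18.5; c'Δl = 38.19; W sinα = 49.3
Σc'Δl = 187.0 kN/m; ΣN' = 648.8 kN/m; ΣW sinα = 487.5 kN/m
Resisting = 187.0 + 648.8·tan28.3° = 187.0 + 349.3 = 536.3 kN/m
FS = 536.3 / 487.5 = 1.100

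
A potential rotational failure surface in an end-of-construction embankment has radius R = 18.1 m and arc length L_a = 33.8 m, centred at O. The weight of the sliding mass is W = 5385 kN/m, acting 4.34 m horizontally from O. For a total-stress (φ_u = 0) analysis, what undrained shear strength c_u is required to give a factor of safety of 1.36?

FS = c_u·L_a·R / (W·d), so c_u = FS·W·d / (L_a·R).
c_u = 1.36·5385·4.34 / (33.80·18.1) = 31784.4 / 611.78 = 51.95 kPa

c_u = 52.0 kPa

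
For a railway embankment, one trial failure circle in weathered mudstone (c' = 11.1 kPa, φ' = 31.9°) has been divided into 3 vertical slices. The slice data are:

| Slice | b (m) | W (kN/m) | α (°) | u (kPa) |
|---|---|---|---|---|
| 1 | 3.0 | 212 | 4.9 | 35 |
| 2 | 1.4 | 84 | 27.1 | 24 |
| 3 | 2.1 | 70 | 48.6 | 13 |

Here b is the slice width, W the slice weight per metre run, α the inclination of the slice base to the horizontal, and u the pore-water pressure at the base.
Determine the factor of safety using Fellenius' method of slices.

FS = 1.64

Ordinary method of slices: FS = Σ[c'·Δl_i + (W_i cosα_i − u_i·Δl_i)·tanφ'] / Σ W_i sinα_i, with Δl_i = b_i / cosα_i.
Slice 1: Δl = 3.0/cos4.9° = 3.011 m; N'_1 = 212·cos4.9° − 35·3.011 = 105.8; c'Δl = 33.42; W sinα = 18.1
Slice 2: Δl = 1.4/cos27.1° = 1.573 m; N'_2 = 84·cos27.1° − 24·1.573 = 37.0; c'Δl = 17.46; W sinα = 38.3
Slice 3: Δl = 2.1/cos48.6° = 3.176 m; N'_3 = 70·cos48.6° − 13·3.176 = 5.0; c'Δl = 35.25; W sinα = 52.5
Σc'Δl = 86.1 kN/m; ΣN' = 147.9 kN/m; ΣW sinα = 108.9 kN/m
Resisting = 86.1 + 147.9·tan31.9° = 86.1 + 92.0 = 178.2 kN/m
FS = 178.2 / 108.9 = 1.636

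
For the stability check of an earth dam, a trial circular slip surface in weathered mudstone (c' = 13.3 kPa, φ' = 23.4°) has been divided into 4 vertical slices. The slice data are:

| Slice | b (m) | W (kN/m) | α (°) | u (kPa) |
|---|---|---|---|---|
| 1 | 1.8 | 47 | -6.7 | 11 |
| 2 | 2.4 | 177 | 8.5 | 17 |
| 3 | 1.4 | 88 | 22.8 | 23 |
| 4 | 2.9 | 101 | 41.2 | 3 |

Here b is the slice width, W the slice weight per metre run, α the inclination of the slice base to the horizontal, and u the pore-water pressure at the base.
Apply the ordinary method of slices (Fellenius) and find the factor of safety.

Ordinary method of slices: FS = Σ[c'·Δl_i + (W_i cosα_i − u_i·Δl_i)·tanφ'] / Σ W_i sinα_i, with Δl_i = b_i / cosα_i.
Slice 1: Δl = 1.8/cos(-6.7°) = 1.812 m; N'_1 = 47·cos(-6.7°) − 11·1.812 = 26.7; c'Δl = 24.10; W sinα = -5.5
Slice 2: Δl = 2.4/cos8.5° = 2.427 m; N'_2 = 177·cos8.5° − 17·2.427 = 133.8; c'Δl = 32.27; W sinα = 26.2
Slice 3: Δl = 1.4/cos22.8° = 1.519 m; N'_3 = 88·cos22.8° − 23·1.519 = 46.2; c'Δl = 20.20; W sinα = 34.1
Slice 4: Δl = 2.9/cos41.2° = 3.854 m; N'_4 = 101·cos41.2° − 3·3.854 = 64.4; c'Δl = 51.26; W sinα = 66.5
Σc'Δl = 127.8 kN/m; ΣN' = 271.2 kN/m; ΣW sinα = 121.3 kN/m
Resisting = 127.8 + 271.2·tan23.4° = 127.8 + 117.3 = 245.2 kN/m
FS = 245.2 / 121.3 = 2.021

FS = 2.02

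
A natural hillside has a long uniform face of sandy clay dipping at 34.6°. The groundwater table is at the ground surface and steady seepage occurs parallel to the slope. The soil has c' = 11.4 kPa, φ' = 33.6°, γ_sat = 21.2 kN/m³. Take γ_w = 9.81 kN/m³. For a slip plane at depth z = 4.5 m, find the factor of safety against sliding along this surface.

FS = 0.77

With seepage parallel to the slope and the water table at the surface, the effective normal stress on the slip plane uses the buoyant unit weight γ' = γ_sat − γ_w while the driving shear stress uses γ_sat:
FS = [c' + γ' z cos²β tanφ'] / [γ_sat z sinβ cosβ]
γ' = 21.2 − 9.81 = 11.39 kN/m³
Numerator = 11.4 + 11.39·4.5·cos²34.6°·tan33.6° = 11.4 + 11.39·4.5·0.6776·0.6644 = 34.473 kPa
Denominator = 21.2·4.5·sin34.6°·cos34.6° = 21.2·4.5·0.5678·0.8231 = 44.591 kPa
FS = 34.473 / 44.591 = 0.773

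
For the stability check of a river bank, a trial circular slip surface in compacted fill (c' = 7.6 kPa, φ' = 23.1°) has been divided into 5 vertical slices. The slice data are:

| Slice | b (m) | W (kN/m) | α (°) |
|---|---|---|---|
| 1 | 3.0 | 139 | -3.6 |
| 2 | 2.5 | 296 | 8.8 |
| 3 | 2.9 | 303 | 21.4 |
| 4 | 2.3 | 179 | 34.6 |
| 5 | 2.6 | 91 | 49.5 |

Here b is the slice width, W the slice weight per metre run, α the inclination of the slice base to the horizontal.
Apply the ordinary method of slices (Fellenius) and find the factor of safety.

FS = 1.60

Ordinary method of slices: FS = Σ[c'·Δl_i + (W_i cosα_i)·tanφ'] / Σ W_i sinα_i, with Δl_i = b_i / cosα_i.
Slice 1: Δl = 3.0/cos(-3.6°) = 3.006 m; N'_1 = 139·cos(-3.6°) = 138.7; c'Δl = 22.85; W sinα = -8.7
Slice 2: Δl = 2.5/cos8.8° = 2.530 m; N'_2 = 296·cos8.8° = 292.5; c'Δl = 19.23; W sinα = 45.3
Slice 3: Δl = 2.9/cos21.4° = 3.115 m; N'_3 = 303·cos21.4° = 282.1; c'Δl = 23.67; W sinα = 110.6
Slice 4: Δl = 2.3/cos34.6° = 2.794 m; N'_4 = 179·cos34.6° = 147.3; c'Δl = 21.24; W sinα = 101.6
Slice 5: Δl = 2.6/cos49.5° = 4.003 m; N'_5 = 91·cos49.5° = 59.1; c'Δl = 30.43; W sinα = 69.2
Σc'Δl = 117.4 kN/m; ΣN' = 919.8 kN/m; ΣW sinα = 318.0 kN/m
Resisting = 117.4 + 919.8·tan23.1° = 117.4 + 392.3 = 509.7 kN/m
FS = 509.7 / 318.0 = 1.603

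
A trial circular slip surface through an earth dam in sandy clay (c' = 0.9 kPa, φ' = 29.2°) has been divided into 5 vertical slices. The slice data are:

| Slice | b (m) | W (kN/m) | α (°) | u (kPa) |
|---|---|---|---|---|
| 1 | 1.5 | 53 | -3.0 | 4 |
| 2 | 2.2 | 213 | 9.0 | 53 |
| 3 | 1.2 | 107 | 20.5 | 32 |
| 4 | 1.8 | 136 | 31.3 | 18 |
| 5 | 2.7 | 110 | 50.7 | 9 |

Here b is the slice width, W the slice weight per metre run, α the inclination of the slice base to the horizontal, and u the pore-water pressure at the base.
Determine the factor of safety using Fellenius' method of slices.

Ordinary method of slices: FS = Σ[c'·Δl_i + (W_i cosα_i − u_i·Δl_i)·tanφ'] / Σ W_i sinα_i, with Δl_i = b_i / cosα_i.
Slice 1: Δl = 1.5/cos(-3.0°) = 1.502 m; N'_1 = 53·cos(-3.0°) − 4·1.502 = 46.9; c'Δl = 1.35; W sinα = -2.8
Slice 2: Δl = 2.2/cos9.0° = 2.227 m; N'_2 = 213·cos9.0° − 53·2.227 = 92.3; c'Δl = 2.00; W sinα = 33.3
Slice 3: Δl = 1.2/cos20.5° = 1.281 m; N'_3 = 107·cos20.5° − 32·1.281 = 59.2; c'Δl = 1.15; W sinα = 37.5
Slice 4: Δl = 1.8/cos31.3° = 2.107 m; N'_4 = 136·cos31.3° − 18·2.107 = 78.3; c'Δl = 1.90; W sinα = 70.7
Slice 5: Δl = 2.7/cos50.7° = 4.263 m; N'_5 = 110·cos50.7° − 9·4.263 = 31.3; c'Δl = 3.84; W sinα = 85.1
Σc'Δl = 10.2 kN/m; ΣN' = 308.1 kN/m; ΣW sinα = 223.8 kN/m
Resisting = 10.2 + 308.1·tan29.2° = 10.2 + 172.2 = 182.4 kN/m
FS = 182.4 / 223.8 = 0.815

FS = 0.82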